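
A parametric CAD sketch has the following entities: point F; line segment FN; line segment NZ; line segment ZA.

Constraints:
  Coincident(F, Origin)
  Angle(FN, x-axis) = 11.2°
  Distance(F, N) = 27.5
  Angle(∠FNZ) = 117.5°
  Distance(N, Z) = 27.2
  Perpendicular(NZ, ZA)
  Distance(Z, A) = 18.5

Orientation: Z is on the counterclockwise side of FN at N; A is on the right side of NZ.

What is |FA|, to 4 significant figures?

58.58

∠FNZ = 117.5°, so NZ runs at 11.2° + (180° − 117.5°) = 73.70° from the x-axis; with |NZ| = 27.2, Z = N + 27.2·(cos 73.70°, sin 73.70°) = (34.61, 31.45). The perpendicularity gives ZA at right angles to NZ; with |ZA| = 18.5 on the right of NZ, A = Z + 18.5·(0.9598, -0.2807) = (52.37, 26.26). Then |FA| = |A − F| = 58.58.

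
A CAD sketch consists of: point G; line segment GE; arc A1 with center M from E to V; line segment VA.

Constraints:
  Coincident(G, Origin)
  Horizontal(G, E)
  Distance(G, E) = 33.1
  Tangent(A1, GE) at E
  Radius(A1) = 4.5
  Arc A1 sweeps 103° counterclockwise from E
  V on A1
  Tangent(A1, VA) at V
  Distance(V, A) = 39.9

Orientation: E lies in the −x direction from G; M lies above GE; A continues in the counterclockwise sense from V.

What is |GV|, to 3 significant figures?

29.2

A1 meets GE tangentially, so ME is at right angles to GE, so M = E + (0, 4.5) = (-33.1, 4.50). On A1, E sits at bearing -90° from M; a 103° counterclockwise sweep puts V at bearing 13°, so V = M + 4.5·(cos 13°, sin 13°) = (-28.7, 5.51). Then |GV| = |V − G| = 29.2.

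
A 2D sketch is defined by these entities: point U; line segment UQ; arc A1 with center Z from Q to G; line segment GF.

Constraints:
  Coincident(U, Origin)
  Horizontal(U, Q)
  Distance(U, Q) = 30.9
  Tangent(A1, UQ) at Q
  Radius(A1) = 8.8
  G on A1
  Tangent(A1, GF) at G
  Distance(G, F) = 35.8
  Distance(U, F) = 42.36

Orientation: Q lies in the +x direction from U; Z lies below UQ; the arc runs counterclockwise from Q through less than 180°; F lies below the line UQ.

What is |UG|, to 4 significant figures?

23.33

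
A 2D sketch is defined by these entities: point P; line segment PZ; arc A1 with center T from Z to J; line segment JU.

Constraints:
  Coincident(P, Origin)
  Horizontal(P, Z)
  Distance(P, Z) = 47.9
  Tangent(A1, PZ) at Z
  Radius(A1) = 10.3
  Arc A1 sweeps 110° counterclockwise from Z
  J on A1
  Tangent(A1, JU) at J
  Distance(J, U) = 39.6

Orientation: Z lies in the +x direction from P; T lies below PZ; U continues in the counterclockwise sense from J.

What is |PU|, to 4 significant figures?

72.69

On A1, Z sits at bearing 90° from T; a 110° counterclockwise sweep puts J at bearing 200°, so J = T + 10.3·(cos 200°, sin 200°) = (38.22, -13.82). A1 meets JU tangentially, so TJ is at right angles to JU, so JU runs along (−sin 200°, cos 200°); with |JU| = 39.6, U = (51.77, -51.03). Then |PU| = |U − P| = 72.69.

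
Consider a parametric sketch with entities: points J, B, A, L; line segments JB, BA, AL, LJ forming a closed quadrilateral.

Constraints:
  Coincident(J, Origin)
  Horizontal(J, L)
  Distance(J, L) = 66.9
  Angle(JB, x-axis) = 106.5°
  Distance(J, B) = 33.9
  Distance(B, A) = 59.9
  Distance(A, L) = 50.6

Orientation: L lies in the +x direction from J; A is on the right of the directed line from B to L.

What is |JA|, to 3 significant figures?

28.0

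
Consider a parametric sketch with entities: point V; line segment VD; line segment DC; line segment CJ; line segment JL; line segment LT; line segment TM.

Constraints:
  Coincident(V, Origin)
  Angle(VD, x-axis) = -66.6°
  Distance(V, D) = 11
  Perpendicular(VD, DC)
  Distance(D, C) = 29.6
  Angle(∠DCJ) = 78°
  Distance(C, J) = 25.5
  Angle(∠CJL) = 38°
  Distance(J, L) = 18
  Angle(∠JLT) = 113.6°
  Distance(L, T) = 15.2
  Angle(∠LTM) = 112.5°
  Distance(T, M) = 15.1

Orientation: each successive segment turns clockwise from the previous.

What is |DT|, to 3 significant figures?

26.4

V is at the origin; VD runs at -66.6° with length 11.0, so D = (4.37, -10.1). VD ⟂ DC, so DC runs at -157°; with |DC| = 29.6, C = (-22.8, -21.9). ∠DCJ = 78.0° gives CJ at 101° from the x-axis; with |CJ| = 25.5, J = (-27.8, 3.15). ∠CJL = 38.0° gives JL at -40.6° from the x-axis; with |JL| = 18.0, L = (-14.2, -8.57). ∠JLT = 113.6° gives LT at -107° from the x-axis; with |LT| = 15.2, T = (-18.6, -23.1). Then |DT| = |T − D| = 26.4.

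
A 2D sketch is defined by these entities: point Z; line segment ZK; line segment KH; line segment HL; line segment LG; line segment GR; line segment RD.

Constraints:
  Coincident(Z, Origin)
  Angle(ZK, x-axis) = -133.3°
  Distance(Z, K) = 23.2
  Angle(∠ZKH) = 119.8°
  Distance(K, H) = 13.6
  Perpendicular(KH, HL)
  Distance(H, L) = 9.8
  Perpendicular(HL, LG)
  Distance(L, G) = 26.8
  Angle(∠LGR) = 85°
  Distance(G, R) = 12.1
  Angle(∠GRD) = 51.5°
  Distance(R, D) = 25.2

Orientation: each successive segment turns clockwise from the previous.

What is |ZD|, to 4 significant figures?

18.37

∠LGR = 85.0° gives GR at -108.5° from the x-axis; with |GR| = 12.1, R = (-4.627, -21.91). ∠GRD = 51.5° gives RD at 123.0° from the x-axis; with |RD| = 25.2, D = (-18.35, -0.7768). Then |ZD| = |D − Z| = 18.37.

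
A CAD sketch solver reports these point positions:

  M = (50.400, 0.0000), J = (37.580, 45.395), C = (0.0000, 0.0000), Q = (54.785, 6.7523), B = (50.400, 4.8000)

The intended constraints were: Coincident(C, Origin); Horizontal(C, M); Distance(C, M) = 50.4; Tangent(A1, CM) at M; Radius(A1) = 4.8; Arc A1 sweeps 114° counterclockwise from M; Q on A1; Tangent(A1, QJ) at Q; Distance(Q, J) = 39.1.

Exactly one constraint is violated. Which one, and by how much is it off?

Distance(Q, J) = 39.1 — off by 3.20.

C = (0.00, 0.00) ✓; C.y = 0.00, M.y = 0.00 ✓; |CM| = 50.40 ✓; ∠(BM, MC) = 90.00° ✓; |BM| = 4.800 ✓; bearing(B→Q) − bearing(B→M) = 114.0° ✓; |BQ| = 4.800 ✓; ∠(BQ, QJ) = 90.00° ✓; |QJ| = 42.30 ✗.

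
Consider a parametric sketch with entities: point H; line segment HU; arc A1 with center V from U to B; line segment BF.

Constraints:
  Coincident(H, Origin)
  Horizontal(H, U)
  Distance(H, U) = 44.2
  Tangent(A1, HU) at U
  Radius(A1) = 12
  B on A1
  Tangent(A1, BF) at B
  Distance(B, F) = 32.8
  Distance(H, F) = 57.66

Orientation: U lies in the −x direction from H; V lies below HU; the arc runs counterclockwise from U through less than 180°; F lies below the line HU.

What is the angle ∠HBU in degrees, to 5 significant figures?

43.282°

H is at the origin; H and U share the same y with |HU| = 44.2 and U on the −x side, so U = (-44.200, 0.0000). The tangent condition forces VU to be normal to HU, so V = U + (0, -12) = (-44.200, -12.000). Since VB ⟂ BF (tangency), |VF| = √(12.0² + 32.8²) = 34.926 regardless of where B sits on A1. So F lies on both circle(H, 57.66) and circle(V, 34.926); the below-HU intersection is F = (-35.125, -45.727). B is the foot of the tangent from F: B = (-54.011, -18.910).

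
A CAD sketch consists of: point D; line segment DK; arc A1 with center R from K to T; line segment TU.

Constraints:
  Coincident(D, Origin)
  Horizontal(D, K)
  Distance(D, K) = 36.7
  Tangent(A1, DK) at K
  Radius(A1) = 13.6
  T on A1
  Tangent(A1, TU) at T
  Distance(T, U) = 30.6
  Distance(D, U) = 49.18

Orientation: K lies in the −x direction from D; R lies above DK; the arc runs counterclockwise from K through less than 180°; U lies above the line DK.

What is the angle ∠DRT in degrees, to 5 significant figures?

18.830°

D is at the origin; D and K share the same y with |DK| = 36.7 and K on the −x side, so K = (-36.700, 0.0000). Since A1 is tangent to DK there, RK ⟂ DK, so R = K + (0, 13.6) = (-36.700, 13.600). Since RT ⟂ TU (tangency), |RU| = √(13.6² + 30.6²) = 33.486 regardless of where T sits on A1. So U lies on both circle(D, 49.18) and circle(R, 33.486); the above-DK intersection is U = (-22.302, 43.833). T is the foot of the tangent from U: T = (-23.105, 13.243).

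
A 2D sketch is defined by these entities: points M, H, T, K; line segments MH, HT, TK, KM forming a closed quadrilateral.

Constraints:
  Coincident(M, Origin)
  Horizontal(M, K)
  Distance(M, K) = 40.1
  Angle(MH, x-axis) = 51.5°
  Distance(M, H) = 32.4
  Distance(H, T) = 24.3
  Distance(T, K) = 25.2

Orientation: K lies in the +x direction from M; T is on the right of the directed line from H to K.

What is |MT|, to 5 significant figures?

15.040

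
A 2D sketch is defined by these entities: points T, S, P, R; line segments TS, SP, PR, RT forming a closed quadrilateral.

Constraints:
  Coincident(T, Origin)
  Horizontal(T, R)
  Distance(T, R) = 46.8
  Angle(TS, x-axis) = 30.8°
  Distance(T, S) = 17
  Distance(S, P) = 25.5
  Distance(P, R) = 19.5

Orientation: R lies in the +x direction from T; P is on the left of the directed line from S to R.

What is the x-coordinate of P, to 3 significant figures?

38.5

T is at the origin; TR is horizontal with |TR| = 46.8 and R in +x, so R = (46.8, 0). TS runs at 30.8° with |TS| = 17.0, so S = (14.6, 8.70). P is determined by |SP| = 25.5 and |PR| = 19.5 together: it lies at the intersection of circle(S, 25.5) and circle(R, 19.5). With |SR| = 33.4, the foot of the radical line on SR is 20.7 from S and the perpendicular offset is √(25.5² − 20.7²) = 14.9. Taking the left-of-SR solution: P = (38.5, 17.6).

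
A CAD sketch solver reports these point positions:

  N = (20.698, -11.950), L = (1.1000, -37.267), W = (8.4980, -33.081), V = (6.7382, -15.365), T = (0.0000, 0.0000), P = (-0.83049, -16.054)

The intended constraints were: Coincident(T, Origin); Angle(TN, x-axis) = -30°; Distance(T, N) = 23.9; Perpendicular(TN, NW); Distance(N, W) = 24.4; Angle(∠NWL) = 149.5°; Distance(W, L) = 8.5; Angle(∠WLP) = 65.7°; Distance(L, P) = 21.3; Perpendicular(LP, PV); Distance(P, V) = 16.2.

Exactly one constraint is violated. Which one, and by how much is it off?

Distance(P, V) = 16.2 — off by 8.60.

T = (0.00, 0.00) ✓; TN at -30.00° ✓; |TN| = 23.90 ✓; ∠(TN, NW) = 90.00° ✓; |NW| = 24.40 ✓; ∠NWL = 149.5° ✓; |WL| = 8.500 ✓; ∠WLP = 65.70° ✓; |LP| = 21.30 ✓; ∠(LP, PV) = 90.00° ✓; |PV| = 7.600 ✗.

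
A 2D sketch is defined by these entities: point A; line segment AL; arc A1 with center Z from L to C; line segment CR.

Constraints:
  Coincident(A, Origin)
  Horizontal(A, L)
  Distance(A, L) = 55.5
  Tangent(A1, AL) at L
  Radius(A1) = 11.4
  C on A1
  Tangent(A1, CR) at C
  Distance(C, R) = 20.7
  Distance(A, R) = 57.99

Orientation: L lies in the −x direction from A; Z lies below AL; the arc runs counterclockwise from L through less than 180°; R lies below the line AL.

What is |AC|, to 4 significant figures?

66.06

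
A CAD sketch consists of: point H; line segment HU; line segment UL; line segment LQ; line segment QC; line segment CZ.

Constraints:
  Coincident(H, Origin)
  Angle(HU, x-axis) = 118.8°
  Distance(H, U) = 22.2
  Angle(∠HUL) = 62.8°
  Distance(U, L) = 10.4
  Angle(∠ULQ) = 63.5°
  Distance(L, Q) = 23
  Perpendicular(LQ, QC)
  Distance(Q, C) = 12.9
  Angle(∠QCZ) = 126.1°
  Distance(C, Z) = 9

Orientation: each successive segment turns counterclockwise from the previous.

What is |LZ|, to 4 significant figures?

24.06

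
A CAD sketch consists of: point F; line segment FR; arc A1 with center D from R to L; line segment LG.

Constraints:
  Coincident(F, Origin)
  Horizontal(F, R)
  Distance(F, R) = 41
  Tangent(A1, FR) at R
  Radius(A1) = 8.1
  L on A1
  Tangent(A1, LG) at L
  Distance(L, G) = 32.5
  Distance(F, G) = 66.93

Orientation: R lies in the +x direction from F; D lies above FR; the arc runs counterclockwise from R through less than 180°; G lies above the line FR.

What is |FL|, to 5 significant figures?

49.434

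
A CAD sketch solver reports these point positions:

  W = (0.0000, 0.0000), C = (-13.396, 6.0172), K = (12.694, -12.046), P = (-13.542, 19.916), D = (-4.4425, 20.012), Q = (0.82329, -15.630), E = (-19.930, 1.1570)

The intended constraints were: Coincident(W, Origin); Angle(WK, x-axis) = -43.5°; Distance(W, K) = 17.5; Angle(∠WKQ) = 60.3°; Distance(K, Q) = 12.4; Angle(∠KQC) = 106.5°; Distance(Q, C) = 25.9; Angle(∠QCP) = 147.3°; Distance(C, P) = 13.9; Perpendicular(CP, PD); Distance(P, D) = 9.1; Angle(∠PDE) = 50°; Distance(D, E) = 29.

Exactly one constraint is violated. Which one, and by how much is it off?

Distance(D, E) = 29 — off by 4.60.

W = (0.00, 0.00) ✓; WK at -43.50° ✓; |WK| = 17.50 ✓; ∠WKQ = 60.30° ✓; |KQ| = 12.40 ✓; ∠KQC = 106.5° ✓; |QC| = 25.90 ✓; ∠QCP = 147.3° ✓; |CP| = 13.90 ✓; ∠(CP, PD) = 90.00° ✓; |PD| = 9.100 ✓; ∠PDE = 50.00° ✓; |DE| = 24.40 ✗.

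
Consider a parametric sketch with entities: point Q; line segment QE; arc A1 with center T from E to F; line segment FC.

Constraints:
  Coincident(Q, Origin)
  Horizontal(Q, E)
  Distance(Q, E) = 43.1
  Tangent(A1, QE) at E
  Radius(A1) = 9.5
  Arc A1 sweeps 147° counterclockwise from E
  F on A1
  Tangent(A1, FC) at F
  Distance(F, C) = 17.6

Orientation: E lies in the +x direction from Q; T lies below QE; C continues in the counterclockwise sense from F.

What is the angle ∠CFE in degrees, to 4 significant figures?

106.5°

Q is at the origin; Q and E share the same y with |QE| = 43.1 and E on the +x side, so E = (43.10, 0.000). Since A1 is tangent to QE there, TE ⟂ QE, so T = E + (0, -9.5) = (43.10, -9.500). On A1, E sits at bearing 90° from T; a 147° counterclockwise sweep puts F at bearing 237°, so F = T + 9.5·(cos 237°, sin 237°) = (37.93, -17.47). The tangent condition forces TF to be normal to FC, so FC runs along (−sin 237°, cos 237°); with |FC| = 17.6, C = (52.69, -27.05). Then cos ∠CFE = FC·FE / (|FC||FE|), giving 106.5°.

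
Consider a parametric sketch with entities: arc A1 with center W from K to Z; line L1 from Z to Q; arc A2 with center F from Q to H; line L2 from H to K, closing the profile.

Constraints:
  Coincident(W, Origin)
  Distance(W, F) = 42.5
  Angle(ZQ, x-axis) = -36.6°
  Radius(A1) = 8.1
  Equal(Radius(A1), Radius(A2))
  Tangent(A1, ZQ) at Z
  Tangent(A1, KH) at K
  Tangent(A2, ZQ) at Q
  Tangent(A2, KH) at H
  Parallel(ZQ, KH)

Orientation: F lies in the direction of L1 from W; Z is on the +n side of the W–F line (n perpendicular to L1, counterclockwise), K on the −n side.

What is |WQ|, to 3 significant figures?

43.3

The slot axis is L1's direction at -36.6°, so u = (cos -36.6°, sin -36.6°) = (0.803, -0.596) and n = (−sin -36.6°, cos -36.6°) = (0.596, 0.803). W is at the origin and F lies 42.5 along u from W, so F = 42.5·u = (34.1, -25.3). Tangency of A1 to both parallel lines with radius 8.1 puts Z and K at W ± 8.1·n: Z = (4.83, 6.50), K = (-4.83, -6.50). Equal radii place Q and H the same way about F: Q = F + 8.1·n = (38.9, -18.8), H = F − 8.1·n = (29.3, -31.8). Then |WQ| = |Q − W| = 43.3.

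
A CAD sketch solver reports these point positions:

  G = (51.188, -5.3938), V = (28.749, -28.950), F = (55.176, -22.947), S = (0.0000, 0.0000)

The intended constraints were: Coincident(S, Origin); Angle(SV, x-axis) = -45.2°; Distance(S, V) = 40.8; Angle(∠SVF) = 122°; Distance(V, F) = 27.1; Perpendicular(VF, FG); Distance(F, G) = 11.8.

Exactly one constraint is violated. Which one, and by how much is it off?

Distance(F, G) = 11.8 — off by 6.20.

S = (0.00, 0.00) ✓; SV at -45.20° ✓; |SV| = 40.80 ✓; ∠SVF = 122.0° ✓; |VF| = 27.10 ✓; ∠(VF, FG) = 90.00° ✓; |FG| = 18.00 ✗.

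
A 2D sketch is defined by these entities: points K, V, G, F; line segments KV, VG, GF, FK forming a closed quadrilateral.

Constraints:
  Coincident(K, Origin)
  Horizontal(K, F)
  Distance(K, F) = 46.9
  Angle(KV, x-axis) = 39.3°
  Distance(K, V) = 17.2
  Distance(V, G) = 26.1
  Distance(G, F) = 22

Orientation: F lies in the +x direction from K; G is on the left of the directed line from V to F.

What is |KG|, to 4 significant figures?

42.74

Checks: |VG| = 26.10 ✓; |GF| = 22.00 ✓.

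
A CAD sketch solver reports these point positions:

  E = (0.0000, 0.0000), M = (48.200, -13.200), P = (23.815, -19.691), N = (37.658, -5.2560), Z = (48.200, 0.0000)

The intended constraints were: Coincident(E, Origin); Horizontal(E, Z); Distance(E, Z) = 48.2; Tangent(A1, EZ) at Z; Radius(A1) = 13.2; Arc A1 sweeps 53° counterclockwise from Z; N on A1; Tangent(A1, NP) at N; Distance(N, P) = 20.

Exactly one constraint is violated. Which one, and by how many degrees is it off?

Tangent(A1, NP) at N — off by 6.80°.

E = (0.00, 0.00) ✓; E.y = 0.00, Z.y = 0.00 ✓; |EZ| = 48.20 ✓; ∠(MZ, ZE) = 90.00° ✓; |MZ| = 13.20 ✓; bearing(M→N) − bearing(M→Z) = 53.00° ✓; |MN| = 13.20 ✓; ∠(MN, NP) = 96.80° ✗; |NP| = 20.00 ✓.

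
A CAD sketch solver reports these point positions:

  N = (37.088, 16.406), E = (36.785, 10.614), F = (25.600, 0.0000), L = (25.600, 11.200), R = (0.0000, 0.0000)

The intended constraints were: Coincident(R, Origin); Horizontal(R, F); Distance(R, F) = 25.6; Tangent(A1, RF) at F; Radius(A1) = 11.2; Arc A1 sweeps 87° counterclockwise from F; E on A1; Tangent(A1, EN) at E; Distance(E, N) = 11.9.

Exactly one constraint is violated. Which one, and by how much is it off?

Distance(E, N) = 11.9 — off by 6.10.

R = (0.00, 0.00) ✓; R.y = 0.00, F.y = 0.00 ✓; |RF| = 25.60 ✓; ∠(LF, FR) = 90.00° ✓; |LF| = 11.20 ✓; bearing(L→E) − bearing(L→F) = 87.00° ✓; |LE| = 11.20 ✓; ∠(LE, EN) = 90.00° ✓; |EN| = 5.800 ✗.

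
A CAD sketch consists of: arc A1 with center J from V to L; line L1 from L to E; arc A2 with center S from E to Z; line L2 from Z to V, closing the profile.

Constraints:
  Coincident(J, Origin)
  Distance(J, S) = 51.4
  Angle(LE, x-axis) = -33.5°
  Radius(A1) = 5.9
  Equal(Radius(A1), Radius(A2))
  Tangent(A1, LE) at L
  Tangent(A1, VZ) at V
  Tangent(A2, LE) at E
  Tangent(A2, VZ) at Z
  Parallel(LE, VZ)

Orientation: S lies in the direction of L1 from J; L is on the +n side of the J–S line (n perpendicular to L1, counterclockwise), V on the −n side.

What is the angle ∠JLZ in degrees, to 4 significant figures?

77.07°

The slot axis is L1's direction at -33.5°, so u = (cos -33.5°, sin -33.5°) = (0.8339, -0.5519) and n = (−sin -33.5°, cos -33.5°) = (0.5519, 0.8339). J is at the origin and S lies 51.4 along u from J, so S = 51.4·u = (42.86, -28.37). Tangency of A1 to both parallel lines with radius 5.9 puts L and V at J ± 5.9·n: L = (3.256, 4.920), V = (-3.256, -4.920). Equal radii place E and Z the same way about S: E = S + 5.9·n = (46.12, -23.45), Z = S − 5.9·n = (39.61, -33.29). Then cos ∠JLZ = LJ·LZ / (|LJ||LZ|), giving 77.07°.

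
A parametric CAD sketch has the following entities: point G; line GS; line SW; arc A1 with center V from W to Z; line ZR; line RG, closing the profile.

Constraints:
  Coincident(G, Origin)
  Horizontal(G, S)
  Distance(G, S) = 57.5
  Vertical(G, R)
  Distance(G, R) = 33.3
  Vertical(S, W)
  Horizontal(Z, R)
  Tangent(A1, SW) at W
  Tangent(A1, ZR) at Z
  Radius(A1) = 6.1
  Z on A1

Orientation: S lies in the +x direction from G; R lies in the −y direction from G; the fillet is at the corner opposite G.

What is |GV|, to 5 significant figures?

58.153

G is at the origin; G and S share the same y with |GS| = 57.5 and S on the +x side, so S = (57.500, 0.0000). G and R share the same x with |GR| = 33.3 and R on the −y side, so R = (0.0000, -33.300). The virtual corner opposite G is at (57.500, -33.300). Tangency of A1 to SW means the radius VW is perpendicular to SW and tangency of A1 to ZR means the radius VZ is perpendicular to ZR, with radius 6.1, so the center V sits 6.1 in from both sides at V = (51.400, -27.200). Then |GV| = |V − G| = 58.153.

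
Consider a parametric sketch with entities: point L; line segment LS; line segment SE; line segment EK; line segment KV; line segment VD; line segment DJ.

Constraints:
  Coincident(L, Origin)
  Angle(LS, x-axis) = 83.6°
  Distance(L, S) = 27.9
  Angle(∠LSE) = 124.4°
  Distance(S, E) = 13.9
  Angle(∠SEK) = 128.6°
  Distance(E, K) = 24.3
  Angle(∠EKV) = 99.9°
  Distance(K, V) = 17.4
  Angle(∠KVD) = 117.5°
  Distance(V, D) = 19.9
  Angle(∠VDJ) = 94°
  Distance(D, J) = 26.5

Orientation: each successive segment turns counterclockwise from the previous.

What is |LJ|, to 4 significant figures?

28.73

L is at the origin; LS runs at 83.6° with length 27.9, so S = (3.110, 27.73). ∠LSE = 124.4° gives SE at 139.2° from the x-axis; with |SE| = 13.9, E = (-7.412, 36.81). ∠SEK = 128.6° gives EK at -169.4° from the x-axis; with |EK| = 24.3, K = (-31.30, 32.34). ∠EKV = 99.9° gives KV at -89.30° from the x-axis; with |KV| = 17.4, V = (-31.09, 14.94). ∠KVD = 117.5° gives VD at -26.80° from the x-axis; with |VD| = 19.9, D = (-13.32, 5.967). ∠VDJ = 94.0° gives DJ at 59.20° from the x-axis; with |DJ| = 26.5, J = (0.2466, 28.73). Then |LJ| = |J − L| = 28.73.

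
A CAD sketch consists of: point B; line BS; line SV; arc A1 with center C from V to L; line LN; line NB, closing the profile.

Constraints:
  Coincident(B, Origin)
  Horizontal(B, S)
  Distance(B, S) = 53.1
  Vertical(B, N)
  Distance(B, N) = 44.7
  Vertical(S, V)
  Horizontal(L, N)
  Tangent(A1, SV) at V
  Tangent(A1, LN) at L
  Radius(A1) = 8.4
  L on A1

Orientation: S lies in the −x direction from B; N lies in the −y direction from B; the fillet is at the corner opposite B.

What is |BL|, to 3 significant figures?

63.2

B is at the origin; BS is horizontal with |BS| = 53.1 and S on the −x side, so S = (-53.1, 0.00). BN is vertical with |BN| = 44.7 and N on the −y side, so N = (0.00, -44.7). The virtual corner opposite B is at (-53.1, -44.7). Tangency of A1 to SV means the radius CV is perpendicular to SV and tangency of A1 to LN means the radius CL is perpendicular to LN, with radius 8.4, so the center C sits 8.4 in from both sides at C = (-44.7, -36.3). That places the tangent points at V = (-53.1, -36.3) on SV and L = (-44.7, -44.7) on LN. Then |BL| = |L − B| = 63.2.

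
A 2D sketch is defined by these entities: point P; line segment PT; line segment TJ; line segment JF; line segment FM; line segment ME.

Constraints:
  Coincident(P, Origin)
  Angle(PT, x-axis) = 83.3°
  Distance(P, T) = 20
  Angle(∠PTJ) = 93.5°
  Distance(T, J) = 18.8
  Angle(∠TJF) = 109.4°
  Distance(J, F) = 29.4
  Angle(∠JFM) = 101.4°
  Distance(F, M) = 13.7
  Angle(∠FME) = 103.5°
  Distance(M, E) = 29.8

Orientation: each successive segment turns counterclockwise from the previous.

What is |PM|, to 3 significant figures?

23.3

P is at the origin; PT runs at 83.3° with length 20.0, so T = (2.33, 19.9). ∠PTJ = 93.5° gives TJ at 170° from the x-axis; with |TJ| = 18.8, J = (-16.2, 23.2). ∠TJF = 109.4° gives JF at -120° from the x-axis; with |JF| = 29.4, F = (-30.7, -2.37). ∠JFM = 101.4° gives FM at -41.0° from the x-axis; with |FM| = 13.7, M = (-20.4, -11.4). Then |PM| = |M − P| = 23.3.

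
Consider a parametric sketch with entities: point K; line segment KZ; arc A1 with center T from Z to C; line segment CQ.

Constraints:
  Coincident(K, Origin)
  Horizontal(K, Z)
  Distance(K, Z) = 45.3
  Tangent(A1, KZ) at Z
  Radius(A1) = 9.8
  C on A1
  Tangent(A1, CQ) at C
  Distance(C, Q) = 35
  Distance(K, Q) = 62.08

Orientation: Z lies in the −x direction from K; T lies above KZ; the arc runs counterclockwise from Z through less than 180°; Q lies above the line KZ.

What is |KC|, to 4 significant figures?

37.46

K is at the origin; K and Z share the same y with |KZ| = 45.3 and Z on the −x side, so Z = (-45.30, 0.000). A1 meets KZ tangentially, so TZ is at right angles to KZ, so T = Z + (0, 9.8) = (-45.30, 9.800). Since TC ⟂ CQ (tangency), |TQ| = √(9.8² + 35.0²) = 36.35 regardless of where C sits on A1. So Q lies on both circle(K, 62.08) and circle(T, 36.35); the above-KZ intersection is Q = (-41.72, 45.97). C is the foot of the tangent from Q: C = (-35.65, 11.50).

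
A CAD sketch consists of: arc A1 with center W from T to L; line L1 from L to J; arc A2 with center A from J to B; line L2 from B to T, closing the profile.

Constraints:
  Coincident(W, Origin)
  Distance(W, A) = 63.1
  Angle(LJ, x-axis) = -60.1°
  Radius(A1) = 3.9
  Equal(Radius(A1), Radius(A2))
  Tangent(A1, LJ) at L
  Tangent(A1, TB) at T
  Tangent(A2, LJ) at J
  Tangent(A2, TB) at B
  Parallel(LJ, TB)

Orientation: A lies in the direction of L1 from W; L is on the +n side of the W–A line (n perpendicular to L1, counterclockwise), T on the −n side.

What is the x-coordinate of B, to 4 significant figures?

28.07

Tangency of A1 to both parallel lines with radius 3.9 puts L and T at W ± 3.9·n: L = (3.381, 1.944), T = (-3.381, -1.944). Equal radii place J and B the same way about A: J = A + 3.9·n = (34.84, -52.76), B = A − 3.9·n = (28.07, -56.65). So B.x = 28.07.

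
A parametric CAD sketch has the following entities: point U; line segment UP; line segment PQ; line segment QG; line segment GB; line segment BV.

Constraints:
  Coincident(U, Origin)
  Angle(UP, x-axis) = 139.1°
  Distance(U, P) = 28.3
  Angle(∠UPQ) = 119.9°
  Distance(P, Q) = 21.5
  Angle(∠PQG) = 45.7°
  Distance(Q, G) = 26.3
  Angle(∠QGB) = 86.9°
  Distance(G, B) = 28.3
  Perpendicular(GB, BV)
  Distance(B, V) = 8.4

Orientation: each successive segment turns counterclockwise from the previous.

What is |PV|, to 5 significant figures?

12.492

∠QGB = 86.9° gives GB at 66.600° from the x-axis; with |GB| = 28.3, B = (-6.9187, 25.696). GB is perpendicular to BV, so BV runs at 156.60°; with |BV| = 8.4, V = (-14.628, 29.032). Then |PV| = |V − P| = 12.492.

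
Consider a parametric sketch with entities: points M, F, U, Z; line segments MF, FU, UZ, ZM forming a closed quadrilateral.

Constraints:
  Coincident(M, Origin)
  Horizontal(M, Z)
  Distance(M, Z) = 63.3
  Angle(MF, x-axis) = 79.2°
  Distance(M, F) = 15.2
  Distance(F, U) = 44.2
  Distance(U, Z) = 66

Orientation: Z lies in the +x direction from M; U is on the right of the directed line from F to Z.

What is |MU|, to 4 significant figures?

29.54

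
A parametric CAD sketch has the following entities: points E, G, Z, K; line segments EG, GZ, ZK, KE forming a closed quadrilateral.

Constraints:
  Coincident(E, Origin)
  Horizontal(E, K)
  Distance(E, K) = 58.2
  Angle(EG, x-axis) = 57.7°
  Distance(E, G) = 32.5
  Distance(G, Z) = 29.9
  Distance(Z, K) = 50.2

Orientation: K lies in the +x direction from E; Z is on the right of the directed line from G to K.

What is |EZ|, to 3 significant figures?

8.06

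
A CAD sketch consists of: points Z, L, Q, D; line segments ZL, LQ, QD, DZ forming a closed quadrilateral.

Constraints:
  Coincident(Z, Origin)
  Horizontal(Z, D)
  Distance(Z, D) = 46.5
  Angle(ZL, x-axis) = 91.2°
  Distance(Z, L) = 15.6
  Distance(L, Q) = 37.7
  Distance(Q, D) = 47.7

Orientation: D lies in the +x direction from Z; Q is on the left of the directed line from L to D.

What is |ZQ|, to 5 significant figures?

49.996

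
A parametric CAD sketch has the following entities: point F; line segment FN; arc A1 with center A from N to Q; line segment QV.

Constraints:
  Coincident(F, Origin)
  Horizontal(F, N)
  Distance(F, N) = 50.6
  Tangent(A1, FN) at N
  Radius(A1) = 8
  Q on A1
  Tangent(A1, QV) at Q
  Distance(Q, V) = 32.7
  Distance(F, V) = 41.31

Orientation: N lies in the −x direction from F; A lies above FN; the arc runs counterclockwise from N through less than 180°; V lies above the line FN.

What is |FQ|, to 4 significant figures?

43.96

F is at the origin; F and N share the same y with |FN| = 50.6 and N on the −x side, so N = (-50.60, 0.000). Tangency of A1 to FN means the radius AN is perpendicular to FN, so A = N + (0, 8) = (-50.60, 8.000). Since AQ ⟂ QV (tangency), |AV| = √(8.0² + 32.7²) = 33.66 regardless of where Q sits on A1. So V lies on both circle(F, 41.31) and circle(A, 33.66); the above-FN intersection is V = (-26.60, 31.61). Q is the foot of the tangent from V: Q = (-43.80, 3.793).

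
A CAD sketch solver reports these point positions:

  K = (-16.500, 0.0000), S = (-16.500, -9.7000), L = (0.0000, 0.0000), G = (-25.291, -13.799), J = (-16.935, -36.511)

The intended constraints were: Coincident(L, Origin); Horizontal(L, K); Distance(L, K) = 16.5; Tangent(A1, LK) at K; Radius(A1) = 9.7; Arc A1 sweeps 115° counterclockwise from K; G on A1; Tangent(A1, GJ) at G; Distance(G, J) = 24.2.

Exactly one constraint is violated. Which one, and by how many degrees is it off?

Tangent(A1, GJ) at G — off by 4.80°.

L = (0.00, 0.00) ✓; L.y = 0.00, K.y = 0.00 ✓; |LK| = 16.50 ✓; ∠(SK, KL) = 90.00° ✓; |SK| = 9.700 ✓; bearing(S→G) − bearing(S→K) = 115.0° ✓; |SG| = 9.700 ✓; ∠(SG, GJ) = 94.80° ✗; |GJ| = 24.20 ✓.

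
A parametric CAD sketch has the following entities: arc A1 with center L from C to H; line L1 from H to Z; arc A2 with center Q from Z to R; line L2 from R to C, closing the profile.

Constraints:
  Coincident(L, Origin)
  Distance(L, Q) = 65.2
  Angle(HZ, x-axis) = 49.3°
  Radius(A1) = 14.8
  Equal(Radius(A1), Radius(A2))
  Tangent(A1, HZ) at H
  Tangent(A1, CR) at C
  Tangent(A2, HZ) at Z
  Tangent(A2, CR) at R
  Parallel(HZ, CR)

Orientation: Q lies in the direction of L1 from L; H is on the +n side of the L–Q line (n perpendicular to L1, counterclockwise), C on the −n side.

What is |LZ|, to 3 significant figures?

66.9

The slot axis is L1's direction at 49.3°, so u = (cos 49.3°, sin 49.3°) = (0.652, 0.758) and n = (−sin 49.3°, cos 49.3°) = (-0.758, 0.652). L is at the origin and Q lies 65.2 along u from L, so Q = 65.2·u = (42.5, 49.4). Tangency of A1 to both parallel lines with radius 14.8 puts H and C at L ± 14.8·n: H = (-11.2, 9.65), C = (11.2, -9.65). Equal radii place Z and R the same way about Q: Z = Q + 14.8·n = (31.3, 59.1), R = Q − 14.8·n = (53.7, 39.8). Then |LZ| = |Z − L| = 66.9.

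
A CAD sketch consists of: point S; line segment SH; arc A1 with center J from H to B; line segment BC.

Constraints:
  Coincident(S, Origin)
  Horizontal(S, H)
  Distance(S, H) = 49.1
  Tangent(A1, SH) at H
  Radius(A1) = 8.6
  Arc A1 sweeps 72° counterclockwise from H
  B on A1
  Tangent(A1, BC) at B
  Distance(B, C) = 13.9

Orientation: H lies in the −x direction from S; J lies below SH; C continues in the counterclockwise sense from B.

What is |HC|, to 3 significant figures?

22.9

On A1, H sits at bearing 90° from J; a 72° counterclockwise sweep puts B at bearing 162°, so B = J + 8.6·(cos 162°, sin 162°) = (-57.3, -5.94). A1 meets BC tangentially, so JB is at right angles to BC, so BC runs along (−sin 162°, cos 162°); with |BC| = 13.9, C = (-61.6, -19.2). Then |HC| = |C − H| = 22.9.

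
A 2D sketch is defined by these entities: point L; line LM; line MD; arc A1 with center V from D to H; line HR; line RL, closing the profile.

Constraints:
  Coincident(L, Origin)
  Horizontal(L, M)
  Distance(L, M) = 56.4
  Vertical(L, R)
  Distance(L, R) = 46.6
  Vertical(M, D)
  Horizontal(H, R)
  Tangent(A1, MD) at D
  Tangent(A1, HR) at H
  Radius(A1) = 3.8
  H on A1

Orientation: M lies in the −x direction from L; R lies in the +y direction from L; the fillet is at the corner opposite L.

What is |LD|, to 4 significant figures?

70.80

L is at the origin; L and M share the same y with |LM| = 56.4 and M on the −x side, so M = (-56.40, 0.000). LR is vertical with |LR| = 46.6 and R on the +y side, so R = (0.000, 46.60). The virtual corner opposite L is at (-56.40, 46.60). Since A1 is tangent to MD there, VD ⟂ MD and tangency of A1 to HR means the radius VH is perpendicular to HR, with radius 3.8, so the center V sits 3.8 in from both sides at V = (-52.60, 42.80). That places the tangent points at D = (-56.40, 42.80) on MD and H = (-52.60, 46.60) on HR. Then |LD| = |D − L| = 70.80.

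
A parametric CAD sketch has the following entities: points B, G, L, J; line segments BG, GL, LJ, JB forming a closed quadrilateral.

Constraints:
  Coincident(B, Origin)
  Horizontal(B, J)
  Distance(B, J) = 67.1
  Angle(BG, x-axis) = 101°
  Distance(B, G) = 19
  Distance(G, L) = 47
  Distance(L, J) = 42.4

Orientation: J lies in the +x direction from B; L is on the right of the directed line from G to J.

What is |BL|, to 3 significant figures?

32.3

Checks: |GL| = 47.00 ✓; |LJ| = 42.40 ✓.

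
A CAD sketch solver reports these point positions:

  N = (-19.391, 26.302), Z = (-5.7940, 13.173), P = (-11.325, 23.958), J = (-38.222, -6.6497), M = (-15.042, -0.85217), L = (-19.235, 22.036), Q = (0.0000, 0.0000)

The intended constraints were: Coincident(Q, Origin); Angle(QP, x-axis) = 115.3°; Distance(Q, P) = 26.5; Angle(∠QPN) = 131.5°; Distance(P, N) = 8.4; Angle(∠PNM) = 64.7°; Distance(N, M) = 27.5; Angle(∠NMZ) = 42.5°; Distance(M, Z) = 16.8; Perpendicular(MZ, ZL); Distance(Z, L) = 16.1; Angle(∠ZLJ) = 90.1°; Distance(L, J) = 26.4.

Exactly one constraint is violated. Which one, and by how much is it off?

Distance(L, J) = 26.4 — off by 8.00.

Q = (0.00, 0.00) ✓; QP at 115.3° ✓; |QP| = 26.50 ✓; ∠QPN = 131.5° ✓; |PN| = 8.400 ✓; ∠PNM = 64.70° ✓; |NM| = 27.50 ✓; ∠NMZ = 42.50° ✓; |MZ| = 16.80 ✓; ∠(MZ, ZL) = 90.00° ✓; |ZL| = 16.10 ✓; ∠ZLJ = 90.10° ✓; |LJ| = 34.40 ✗.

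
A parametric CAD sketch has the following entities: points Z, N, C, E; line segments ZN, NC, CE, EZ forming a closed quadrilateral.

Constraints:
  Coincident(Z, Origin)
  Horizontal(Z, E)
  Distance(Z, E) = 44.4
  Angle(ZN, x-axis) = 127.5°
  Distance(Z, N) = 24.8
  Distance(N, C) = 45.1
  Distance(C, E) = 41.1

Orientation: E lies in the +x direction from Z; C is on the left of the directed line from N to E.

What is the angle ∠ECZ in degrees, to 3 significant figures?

61.4°

Checks: Z = (0.00, 0.00) ✓; |NC| = 45.10 ✓; |CE| = 41.10 ✓.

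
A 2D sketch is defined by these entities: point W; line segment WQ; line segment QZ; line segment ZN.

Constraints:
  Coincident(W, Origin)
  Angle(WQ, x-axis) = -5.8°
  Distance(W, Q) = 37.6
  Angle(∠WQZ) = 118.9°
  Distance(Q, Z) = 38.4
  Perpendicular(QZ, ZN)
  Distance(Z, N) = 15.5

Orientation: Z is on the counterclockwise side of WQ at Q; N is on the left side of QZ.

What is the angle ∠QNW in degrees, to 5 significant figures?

39.094°

W is at the origin; WQ runs at -5.8° with length 37.6, so Q = 37.6·(cos -5.8°, sin -5.8°) = (37.408, -3.7997). ∠WQZ = 118.9°, so QZ runs at -5.8° + (180° − 118.9°) = 55.300° from the x-axis; with |QZ| = 38.4, Z = Q + 38.4·(cos 55.300°, sin 55.300°) = (59.268, 27.771). QZ ⟂ ZN; with |ZN| = 15.5 on the left of QZ, N = Z + 15.5·(-0.82214, 0.56928) = (46.525, 36.594). Then cos ∠QNW = NQ·NW / (|NQ||NW|), giving 39.094°.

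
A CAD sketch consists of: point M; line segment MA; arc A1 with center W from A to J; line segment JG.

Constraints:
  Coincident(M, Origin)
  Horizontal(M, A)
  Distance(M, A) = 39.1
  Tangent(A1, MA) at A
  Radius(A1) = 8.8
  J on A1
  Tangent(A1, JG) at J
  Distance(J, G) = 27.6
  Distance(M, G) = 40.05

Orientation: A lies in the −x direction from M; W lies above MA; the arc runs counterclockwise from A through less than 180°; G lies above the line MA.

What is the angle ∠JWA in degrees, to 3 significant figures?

73.8°

Checks: |WJ| = 8.800 ✓; ∠(WJ, JG) = 90.00° ✓; |JG| = 27.60 ✓; |MG| = 40.05 ✓.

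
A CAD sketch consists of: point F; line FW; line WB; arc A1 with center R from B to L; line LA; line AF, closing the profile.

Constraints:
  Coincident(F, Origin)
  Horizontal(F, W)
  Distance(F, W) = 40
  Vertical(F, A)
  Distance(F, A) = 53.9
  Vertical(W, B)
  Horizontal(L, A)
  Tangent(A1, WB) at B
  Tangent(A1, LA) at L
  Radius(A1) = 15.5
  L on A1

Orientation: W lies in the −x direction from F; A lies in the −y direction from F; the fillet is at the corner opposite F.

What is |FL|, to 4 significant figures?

59.21

F is at the origin; FW is horizontal with |FW| = 40.0 and W on the −x side, so W = (-40.00, 0.000). FA is vertical with |FA| = 53.9 and A on the −y side, so A = (0.000, -53.90). The virtual corner opposite F is at (-40.00, -53.90). The tangent condition forces RB to be normal to WB and A1 meets LA tangentially, so RL is at right angles to LA, with radius 15.5, so the center R sits 15.5 in from both sides at R = (-24.50, -38.40). That places the tangent points at B = (-40.00, -38.40) on WB and L = (-24.50, -53.90) on LA. Then |FL| = |L − F| = 59.21.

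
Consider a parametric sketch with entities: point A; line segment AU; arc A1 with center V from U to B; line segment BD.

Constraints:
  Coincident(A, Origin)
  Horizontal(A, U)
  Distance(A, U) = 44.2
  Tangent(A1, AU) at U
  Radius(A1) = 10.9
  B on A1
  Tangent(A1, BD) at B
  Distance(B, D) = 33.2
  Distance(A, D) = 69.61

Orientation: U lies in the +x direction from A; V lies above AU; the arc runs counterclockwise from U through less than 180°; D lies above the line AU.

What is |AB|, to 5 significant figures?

56.262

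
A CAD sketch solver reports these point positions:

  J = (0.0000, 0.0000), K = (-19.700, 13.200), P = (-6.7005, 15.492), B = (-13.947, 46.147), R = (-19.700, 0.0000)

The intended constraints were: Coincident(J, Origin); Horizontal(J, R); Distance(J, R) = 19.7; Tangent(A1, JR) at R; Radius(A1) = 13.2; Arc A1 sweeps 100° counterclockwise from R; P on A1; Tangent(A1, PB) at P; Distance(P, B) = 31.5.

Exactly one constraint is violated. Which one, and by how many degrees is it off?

Tangent(A1, PB) at P — off by 3.30°.

J = (0.00, 0.00) ✓; J.y = 0.00, R.y = 0.00 ✓; |JR| = 19.70 ✓; ∠(KR, RJ) = 90.00° ✓; |KR| = 13.20 ✓; bearing(K→P) − bearing(K→R) = 100.0° ✓; |KP| = 13.20 ✓; ∠(KP, PB) = 86.70° ✗; |PB| = 31.50 ✓.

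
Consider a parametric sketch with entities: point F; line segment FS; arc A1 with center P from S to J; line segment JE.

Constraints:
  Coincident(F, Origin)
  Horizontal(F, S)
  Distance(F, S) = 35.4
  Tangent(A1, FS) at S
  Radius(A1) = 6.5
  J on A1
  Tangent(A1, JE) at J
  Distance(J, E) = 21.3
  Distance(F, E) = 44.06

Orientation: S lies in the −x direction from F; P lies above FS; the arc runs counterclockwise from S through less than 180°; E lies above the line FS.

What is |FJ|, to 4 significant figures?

30.08

Checks: |PJ| = 6.500 ✓; ∠(PJ, JE) = 90.00° ✓; |JE| = 21.30 ✓; |FE| = 44.06 ✓.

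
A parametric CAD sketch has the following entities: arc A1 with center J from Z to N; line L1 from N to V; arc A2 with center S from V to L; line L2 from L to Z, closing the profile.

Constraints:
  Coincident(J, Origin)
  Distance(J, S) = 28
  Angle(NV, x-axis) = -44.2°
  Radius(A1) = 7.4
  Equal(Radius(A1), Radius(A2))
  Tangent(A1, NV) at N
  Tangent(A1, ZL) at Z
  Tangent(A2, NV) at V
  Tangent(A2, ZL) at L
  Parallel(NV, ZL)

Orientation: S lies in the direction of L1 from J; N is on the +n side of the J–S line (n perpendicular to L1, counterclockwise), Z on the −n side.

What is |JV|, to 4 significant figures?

28.96

Tangency of A1 to both parallel lines with radius 7.4 puts N and Z at J ± 7.4·n: N = (5.159, 5.305), Z = (-5.159, -5.305). Equal radii place V and L the same way about S: V = S + 7.4·n = (25.23, -14.22), L = S − 7.4·n = (14.91, -24.83). Then |JV| = |V − J| = 28.96.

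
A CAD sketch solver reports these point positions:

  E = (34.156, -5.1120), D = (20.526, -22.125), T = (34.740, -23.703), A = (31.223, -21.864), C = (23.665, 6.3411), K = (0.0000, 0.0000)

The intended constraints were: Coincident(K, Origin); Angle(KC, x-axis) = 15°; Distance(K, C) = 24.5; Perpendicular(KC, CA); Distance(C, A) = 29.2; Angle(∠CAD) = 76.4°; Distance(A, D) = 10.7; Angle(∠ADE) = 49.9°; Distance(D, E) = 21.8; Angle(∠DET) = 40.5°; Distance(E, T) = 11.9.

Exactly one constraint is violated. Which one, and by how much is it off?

Distance(E, T) = 11.9 — off by 6.70.

K = (0.00, 0.00) ✓; KC at 15.00° ✓; |KC| = 24.50 ✓; ∠(KC, CA) = 90.00° ✓; |CA| = 29.20 ✓; ∠CAD = 76.40° ✓; |AD| = 10.70 ✓; ∠ADE = 49.90° ✓; |DE| = 21.80 ✓; ∠DET = 40.50° ✓; |ET| = 18.60 ✗.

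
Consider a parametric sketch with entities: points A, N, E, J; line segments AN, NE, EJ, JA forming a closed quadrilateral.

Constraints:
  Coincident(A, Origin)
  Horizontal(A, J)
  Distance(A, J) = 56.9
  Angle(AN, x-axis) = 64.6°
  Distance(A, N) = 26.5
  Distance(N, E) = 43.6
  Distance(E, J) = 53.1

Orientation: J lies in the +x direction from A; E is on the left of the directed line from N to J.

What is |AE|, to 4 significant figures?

68.54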